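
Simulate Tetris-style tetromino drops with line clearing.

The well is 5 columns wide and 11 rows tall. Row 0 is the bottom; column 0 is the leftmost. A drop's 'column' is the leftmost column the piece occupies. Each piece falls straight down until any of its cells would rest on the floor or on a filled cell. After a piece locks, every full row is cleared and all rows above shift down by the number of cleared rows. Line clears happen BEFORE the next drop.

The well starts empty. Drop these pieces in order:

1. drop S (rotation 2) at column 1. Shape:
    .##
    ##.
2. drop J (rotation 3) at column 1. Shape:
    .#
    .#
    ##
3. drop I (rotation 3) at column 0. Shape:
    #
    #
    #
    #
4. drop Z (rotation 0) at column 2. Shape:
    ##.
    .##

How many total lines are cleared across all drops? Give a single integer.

Answer: 0

Derivation:
Drop 1: S rot2 at col 1 lands with bottom-row=0; cleared 0 line(s) (total 0); column heights now [0 1 2 2 0], max=2
Drop 2: J rot3 at col 1 lands with bottom-row=2; cleared 0 line(s) (total 0); column heights now [0 3 5 2 0], max=5
Drop 3: I rot3 at col 0 lands with bottom-row=0; cleared 0 line(s) (total 0); column heights now [4 3 5 2 0], max=5
Drop 4: Z rot0 at col 2 lands with bottom-row=4; cleared 0 line(s) (total 0); column heights now [4 3 6 6 5], max=6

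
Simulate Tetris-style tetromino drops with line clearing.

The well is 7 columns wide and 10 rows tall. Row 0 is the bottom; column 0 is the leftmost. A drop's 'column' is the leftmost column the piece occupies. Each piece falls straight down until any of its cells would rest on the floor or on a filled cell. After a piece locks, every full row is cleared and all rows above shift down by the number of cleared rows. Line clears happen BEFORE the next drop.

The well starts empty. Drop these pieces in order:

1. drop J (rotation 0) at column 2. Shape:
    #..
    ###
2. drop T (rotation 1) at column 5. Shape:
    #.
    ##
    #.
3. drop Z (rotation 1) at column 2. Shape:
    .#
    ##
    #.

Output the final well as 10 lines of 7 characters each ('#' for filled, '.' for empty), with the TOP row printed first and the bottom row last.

Answer: .......
.......
.......
.......
.......
...#...
..##...
..#..#.
..#..##
..####.

Derivation:
Drop 1: J rot0 at col 2 lands with bottom-row=0; cleared 0 line(s) (total 0); column heights now [0 0 2 1 1 0 0], max=2
Drop 2: T rot1 at col 5 lands with bottom-row=0; cleared 0 line(s) (total 0); column heights now [0 0 2 1 1 3 2], max=3
Drop 3: Z rot1 at col 2 lands with bottom-row=2; cleared 0 line(s) (total 0); column heights now [0 0 4 5 1 3 2], max=5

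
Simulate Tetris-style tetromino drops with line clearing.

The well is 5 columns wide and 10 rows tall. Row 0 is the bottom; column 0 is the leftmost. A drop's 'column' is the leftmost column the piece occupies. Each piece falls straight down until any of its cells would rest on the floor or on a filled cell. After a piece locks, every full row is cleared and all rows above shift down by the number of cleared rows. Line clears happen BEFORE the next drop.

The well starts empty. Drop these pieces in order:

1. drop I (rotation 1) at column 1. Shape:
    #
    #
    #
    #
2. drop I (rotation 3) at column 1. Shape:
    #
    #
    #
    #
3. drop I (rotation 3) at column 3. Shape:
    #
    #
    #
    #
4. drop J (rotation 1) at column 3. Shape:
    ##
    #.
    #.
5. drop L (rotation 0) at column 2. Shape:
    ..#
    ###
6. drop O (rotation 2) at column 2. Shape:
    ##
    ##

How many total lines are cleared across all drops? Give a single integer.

Drop 1: I rot1 at col 1 lands with bottom-row=0; cleared 0 line(s) (total 0); column heights now [0 4 0 0 0], max=4
Drop 2: I rot3 at col 1 lands with bottom-row=4; cleared 0 line(s) (total 0); column heights now [0 8 0 0 0], max=8
Drop 3: I rot3 at col 3 lands with bottom-row=0; cleared 0 line(s) (total 0); column heights now [0 8 0 4 0], max=8
Drop 4: J rot1 at col 3 lands with bottom-row=4; cleared 0 line(s) (total 0); column heights now [0 8 0 7 7], max=8
Drop 5: L rot0 at col 2 lands with bottom-row=7; cleared 0 line(s) (total 0); column heights now [0 8 8 8 9], max=9
Drop 6: O rot2 at col 2 lands with bottom-row=8; cleared 0 line(s) (total 0); column heights now [0 8 10 10 9], max=10

Answer: 0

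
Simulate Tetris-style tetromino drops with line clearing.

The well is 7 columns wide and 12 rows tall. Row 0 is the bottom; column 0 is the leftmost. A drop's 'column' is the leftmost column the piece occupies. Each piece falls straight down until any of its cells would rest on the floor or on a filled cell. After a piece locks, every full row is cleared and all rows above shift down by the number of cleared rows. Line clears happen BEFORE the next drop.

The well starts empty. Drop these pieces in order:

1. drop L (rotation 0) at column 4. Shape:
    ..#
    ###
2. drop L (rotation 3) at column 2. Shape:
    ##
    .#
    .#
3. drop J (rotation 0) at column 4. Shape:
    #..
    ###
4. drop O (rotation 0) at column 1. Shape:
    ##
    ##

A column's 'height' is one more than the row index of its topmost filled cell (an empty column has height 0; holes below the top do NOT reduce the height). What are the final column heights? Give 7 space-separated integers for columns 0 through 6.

Answer: 0 5 5 3 4 3 3

Derivation:
Drop 1: L rot0 at col 4 lands with bottom-row=0; cleared 0 line(s) (total 0); column heights now [0 0 0 0 1 1 2], max=2
Drop 2: L rot3 at col 2 lands with bottom-row=0; cleared 0 line(s) (total 0); column heights now [0 0 3 3 1 1 2], max=3
Drop 3: J rot0 at col 4 lands with bottom-row=2; cleared 0 line(s) (total 0); column heights now [0 0 3 3 4 3 3], max=4
Drop 4: O rot0 at col 1 lands with bottom-row=3; cleared 0 line(s) (total 0); column heights now [0 5 5 3 4 3 3], max=5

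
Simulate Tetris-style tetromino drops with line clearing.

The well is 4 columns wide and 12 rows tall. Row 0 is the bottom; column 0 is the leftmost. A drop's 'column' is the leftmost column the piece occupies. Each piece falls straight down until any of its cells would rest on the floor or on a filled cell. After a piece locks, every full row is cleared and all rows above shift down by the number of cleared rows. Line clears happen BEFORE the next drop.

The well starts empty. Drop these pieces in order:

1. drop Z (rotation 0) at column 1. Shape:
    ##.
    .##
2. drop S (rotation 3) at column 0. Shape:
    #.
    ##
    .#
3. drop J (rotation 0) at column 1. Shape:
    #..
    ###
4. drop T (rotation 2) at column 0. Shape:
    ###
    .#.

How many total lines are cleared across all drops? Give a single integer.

Answer: 1

Derivation:
Drop 1: Z rot0 at col 1 lands with bottom-row=0; cleared 0 line(s) (total 0); column heights now [0 2 2 1], max=2
Drop 2: S rot3 at col 0 lands with bottom-row=2; cleared 0 line(s) (total 0); column heights now [5 4 2 1], max=5
Drop 3: J rot0 at col 1 lands with bottom-row=4; cleared 1 line(s) (total 1); column heights now [4 5 2 1], max=5
Drop 4: T rot2 at col 0 lands with bottom-row=5; cleared 0 line(s) (total 1); column heights now [7 7 7 1], max=7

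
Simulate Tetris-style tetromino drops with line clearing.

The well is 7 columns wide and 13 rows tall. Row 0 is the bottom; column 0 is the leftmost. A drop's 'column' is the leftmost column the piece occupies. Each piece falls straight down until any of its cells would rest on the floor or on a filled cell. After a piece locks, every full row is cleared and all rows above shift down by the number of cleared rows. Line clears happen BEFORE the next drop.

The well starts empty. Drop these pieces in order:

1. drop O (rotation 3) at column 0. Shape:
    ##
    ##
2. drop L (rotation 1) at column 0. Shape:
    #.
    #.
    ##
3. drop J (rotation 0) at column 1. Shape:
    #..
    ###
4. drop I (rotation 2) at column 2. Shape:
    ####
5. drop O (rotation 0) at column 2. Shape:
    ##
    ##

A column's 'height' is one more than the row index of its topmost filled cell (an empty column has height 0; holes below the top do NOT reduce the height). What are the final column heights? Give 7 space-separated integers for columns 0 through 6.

Drop 1: O rot3 at col 0 lands with bottom-row=0; cleared 0 line(s) (total 0); column heights now [2 2 0 0 0 0 0], max=2
Drop 2: L rot1 at col 0 lands with bottom-row=2; cleared 0 line(s) (total 0); column heights now [5 3 0 0 0 0 0], max=5
Drop 3: J rot0 at col 1 lands with bottom-row=3; cleared 0 line(s) (total 0); column heights now [5 5 4 4 0 0 0], max=5
Drop 4: I rot2 at col 2 lands with bottom-row=4; cleared 0 line(s) (total 0); column heights now [5 5 5 5 5 5 0], max=5
Drop 5: O rot0 at col 2 lands with bottom-row=5; cleared 0 line(s) (total 0); column heights now [5 5 7 7 5 5 0], max=7

Answer: 5 5 7 7 5 5 0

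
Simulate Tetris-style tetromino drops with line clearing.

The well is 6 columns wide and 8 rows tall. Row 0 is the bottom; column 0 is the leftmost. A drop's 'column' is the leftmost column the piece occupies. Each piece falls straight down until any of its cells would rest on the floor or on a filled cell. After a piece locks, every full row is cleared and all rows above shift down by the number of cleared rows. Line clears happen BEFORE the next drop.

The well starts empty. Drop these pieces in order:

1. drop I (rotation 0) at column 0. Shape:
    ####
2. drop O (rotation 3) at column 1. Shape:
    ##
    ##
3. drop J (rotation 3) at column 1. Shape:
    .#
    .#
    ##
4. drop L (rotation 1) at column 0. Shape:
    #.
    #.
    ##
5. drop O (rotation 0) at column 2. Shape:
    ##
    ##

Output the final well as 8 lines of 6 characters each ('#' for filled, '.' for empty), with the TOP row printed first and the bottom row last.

Answer: ..##..
#.##..
#.#...
###...
.##...
.##...
.##...
####..

Derivation:
Drop 1: I rot0 at col 0 lands with bottom-row=0; cleared 0 line(s) (total 0); column heights now [1 1 1 1 0 0], max=1
Drop 2: O rot3 at col 1 lands with bottom-row=1; cleared 0 line(s) (total 0); column heights now [1 3 3 1 0 0], max=3
Drop 3: J rot3 at col 1 lands with bottom-row=3; cleared 0 line(s) (total 0); column heights now [1 4 6 1 0 0], max=6
Drop 4: L rot1 at col 0 lands with bottom-row=4; cleared 0 line(s) (total 0); column heights now [7 5 6 1 0 0], max=7
Drop 5: O rot0 at col 2 lands with bottom-row=6; cleared 0 line(s) (total 0); column heights now [7 5 8 8 0 0], max=8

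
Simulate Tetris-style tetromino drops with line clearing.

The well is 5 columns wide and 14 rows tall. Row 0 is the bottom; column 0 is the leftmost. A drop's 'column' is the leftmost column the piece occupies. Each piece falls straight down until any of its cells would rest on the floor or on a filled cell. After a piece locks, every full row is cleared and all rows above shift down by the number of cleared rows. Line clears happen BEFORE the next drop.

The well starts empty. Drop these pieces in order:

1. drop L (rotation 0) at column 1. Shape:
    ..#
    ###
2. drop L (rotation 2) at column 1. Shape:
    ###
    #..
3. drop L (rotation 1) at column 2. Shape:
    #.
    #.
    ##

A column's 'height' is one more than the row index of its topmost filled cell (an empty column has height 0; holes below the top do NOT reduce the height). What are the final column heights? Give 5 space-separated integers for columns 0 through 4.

Answer: 0 3 6 4 0

Derivation:
Drop 1: L rot0 at col 1 lands with bottom-row=0; cleared 0 line(s) (total 0); column heights now [0 1 1 2 0], max=2
Drop 2: L rot2 at col 1 lands with bottom-row=1; cleared 0 line(s) (total 0); column heights now [0 3 3 3 0], max=3
Drop 3: L rot1 at col 2 lands with bottom-row=3; cleared 0 line(s) (total 0); column heights now [0 3 6 4 0], max=6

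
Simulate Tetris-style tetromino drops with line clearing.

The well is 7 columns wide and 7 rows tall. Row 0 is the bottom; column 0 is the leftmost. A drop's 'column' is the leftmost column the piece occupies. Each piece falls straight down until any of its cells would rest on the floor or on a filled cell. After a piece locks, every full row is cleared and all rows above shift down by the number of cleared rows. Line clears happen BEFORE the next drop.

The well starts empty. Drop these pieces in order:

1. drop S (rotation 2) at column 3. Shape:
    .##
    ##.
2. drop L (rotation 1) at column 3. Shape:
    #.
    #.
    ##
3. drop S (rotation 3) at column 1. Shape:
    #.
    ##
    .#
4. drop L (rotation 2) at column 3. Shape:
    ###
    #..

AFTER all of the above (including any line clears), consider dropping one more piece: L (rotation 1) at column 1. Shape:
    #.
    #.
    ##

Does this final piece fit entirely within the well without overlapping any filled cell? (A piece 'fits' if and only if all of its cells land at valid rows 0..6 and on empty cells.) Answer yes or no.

Answer: yes

Derivation:
Drop 1: S rot2 at col 3 lands with bottom-row=0; cleared 0 line(s) (total 0); column heights now [0 0 0 1 2 2 0], max=2
Drop 2: L rot1 at col 3 lands with bottom-row=2; cleared 0 line(s) (total 0); column heights now [0 0 0 5 3 2 0], max=5
Drop 3: S rot3 at col 1 lands with bottom-row=0; cleared 0 line(s) (total 0); column heights now [0 3 2 5 3 2 0], max=5
Drop 4: L rot2 at col 3 lands with bottom-row=5; cleared 0 line(s) (total 0); column heights now [0 3 2 7 7 7 0], max=7
Test piece L rot1 at col 1 (width 2): heights before test = [0 3 2 7 7 7 0]; fits = True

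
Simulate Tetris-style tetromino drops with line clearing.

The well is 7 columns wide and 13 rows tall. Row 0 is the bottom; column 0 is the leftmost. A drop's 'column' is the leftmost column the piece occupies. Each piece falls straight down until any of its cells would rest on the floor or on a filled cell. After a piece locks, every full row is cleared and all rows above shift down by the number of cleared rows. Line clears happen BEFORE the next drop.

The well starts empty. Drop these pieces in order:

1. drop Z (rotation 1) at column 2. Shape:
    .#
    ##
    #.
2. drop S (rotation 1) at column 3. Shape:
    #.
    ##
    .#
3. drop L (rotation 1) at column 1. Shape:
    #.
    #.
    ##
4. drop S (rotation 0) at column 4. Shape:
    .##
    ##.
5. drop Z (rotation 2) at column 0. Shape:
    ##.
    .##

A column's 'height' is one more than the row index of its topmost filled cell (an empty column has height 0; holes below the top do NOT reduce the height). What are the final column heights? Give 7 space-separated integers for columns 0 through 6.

Drop 1: Z rot1 at col 2 lands with bottom-row=0; cleared 0 line(s) (total 0); column heights now [0 0 2 3 0 0 0], max=3
Drop 2: S rot1 at col 3 lands with bottom-row=2; cleared 0 line(s) (total 0); column heights now [0 0 2 5 4 0 0], max=5
Drop 3: L rot1 at col 1 lands with bottom-row=2; cleared 0 line(s) (total 0); column heights now [0 5 3 5 4 0 0], max=5
Drop 4: S rot0 at col 4 lands with bottom-row=4; cleared 0 line(s) (total 0); column heights now [0 5 3 5 5 6 6], max=6
Drop 5: Z rot2 at col 0 lands with bottom-row=5; cleared 0 line(s) (total 0); column heights now [7 7 6 5 5 6 6], max=7

Answer: 7 7 6 5 5 6 6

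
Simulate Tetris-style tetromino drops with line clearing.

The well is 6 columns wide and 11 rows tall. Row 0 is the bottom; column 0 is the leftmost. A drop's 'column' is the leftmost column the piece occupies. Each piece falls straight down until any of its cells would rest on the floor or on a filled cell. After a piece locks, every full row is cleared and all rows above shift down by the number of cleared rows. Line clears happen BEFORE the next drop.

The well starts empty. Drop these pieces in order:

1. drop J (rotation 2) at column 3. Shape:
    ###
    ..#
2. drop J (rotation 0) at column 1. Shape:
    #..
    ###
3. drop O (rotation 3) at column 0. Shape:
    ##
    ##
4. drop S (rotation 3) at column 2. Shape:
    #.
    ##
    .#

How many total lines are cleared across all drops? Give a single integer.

Drop 1: J rot2 at col 3 lands with bottom-row=0; cleared 0 line(s) (total 0); column heights now [0 0 0 2 2 2], max=2
Drop 2: J rot0 at col 1 lands with bottom-row=2; cleared 0 line(s) (total 0); column heights now [0 4 3 3 2 2], max=4
Drop 3: O rot3 at col 0 lands with bottom-row=4; cleared 0 line(s) (total 0); column heights now [6 6 3 3 2 2], max=6
Drop 4: S rot3 at col 2 lands with bottom-row=3; cleared 0 line(s) (total 0); column heights now [6 6 6 5 2 2], max=6

Answer: 0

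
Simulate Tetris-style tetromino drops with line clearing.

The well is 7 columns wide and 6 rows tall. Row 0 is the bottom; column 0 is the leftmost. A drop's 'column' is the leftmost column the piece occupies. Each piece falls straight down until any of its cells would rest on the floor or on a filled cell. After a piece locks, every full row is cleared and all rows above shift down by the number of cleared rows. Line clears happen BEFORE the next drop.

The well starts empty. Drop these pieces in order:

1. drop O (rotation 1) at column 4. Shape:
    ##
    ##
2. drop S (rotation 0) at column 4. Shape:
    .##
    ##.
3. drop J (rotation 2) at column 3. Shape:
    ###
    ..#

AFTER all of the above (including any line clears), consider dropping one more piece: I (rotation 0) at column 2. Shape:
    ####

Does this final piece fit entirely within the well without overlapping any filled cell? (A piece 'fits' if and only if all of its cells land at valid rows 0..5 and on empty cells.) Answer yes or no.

Answer: no

Derivation:
Drop 1: O rot1 at col 4 lands with bottom-row=0; cleared 0 line(s) (total 0); column heights now [0 0 0 0 2 2 0], max=2
Drop 2: S rot0 at col 4 lands with bottom-row=2; cleared 0 line(s) (total 0); column heights now [0 0 0 0 3 4 4], max=4
Drop 3: J rot2 at col 3 lands with bottom-row=4; cleared 0 line(s) (total 0); column heights now [0 0 0 6 6 6 4], max=6
Test piece I rot0 at col 2 (width 4): heights before test = [0 0 0 6 6 6 4]; fits = False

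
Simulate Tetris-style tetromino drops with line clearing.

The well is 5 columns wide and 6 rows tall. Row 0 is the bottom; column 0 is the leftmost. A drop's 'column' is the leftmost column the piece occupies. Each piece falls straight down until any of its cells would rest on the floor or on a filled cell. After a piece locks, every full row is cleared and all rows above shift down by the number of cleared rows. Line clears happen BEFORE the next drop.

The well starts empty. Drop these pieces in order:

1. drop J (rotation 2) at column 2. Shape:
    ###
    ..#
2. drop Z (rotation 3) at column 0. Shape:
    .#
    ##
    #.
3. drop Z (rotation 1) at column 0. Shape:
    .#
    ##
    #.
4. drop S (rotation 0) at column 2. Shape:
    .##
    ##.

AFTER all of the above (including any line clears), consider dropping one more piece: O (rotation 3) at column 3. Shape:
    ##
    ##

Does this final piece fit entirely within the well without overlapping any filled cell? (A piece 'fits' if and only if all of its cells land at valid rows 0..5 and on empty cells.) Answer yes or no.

Answer: yes

Derivation:
Drop 1: J rot2 at col 2 lands with bottom-row=0; cleared 0 line(s) (total 0); column heights now [0 0 2 2 2], max=2
Drop 2: Z rot3 at col 0 lands with bottom-row=0; cleared 1 line(s) (total 1); column heights now [1 2 0 0 1], max=2
Drop 3: Z rot1 at col 0 lands with bottom-row=1; cleared 0 line(s) (total 1); column heights now [3 4 0 0 1], max=4
Drop 4: S rot0 at col 2 lands with bottom-row=0; cleared 0 line(s) (total 1); column heights now [3 4 1 2 2], max=4
Test piece O rot3 at col 3 (width 2): heights before test = [3 4 1 2 2]; fits = True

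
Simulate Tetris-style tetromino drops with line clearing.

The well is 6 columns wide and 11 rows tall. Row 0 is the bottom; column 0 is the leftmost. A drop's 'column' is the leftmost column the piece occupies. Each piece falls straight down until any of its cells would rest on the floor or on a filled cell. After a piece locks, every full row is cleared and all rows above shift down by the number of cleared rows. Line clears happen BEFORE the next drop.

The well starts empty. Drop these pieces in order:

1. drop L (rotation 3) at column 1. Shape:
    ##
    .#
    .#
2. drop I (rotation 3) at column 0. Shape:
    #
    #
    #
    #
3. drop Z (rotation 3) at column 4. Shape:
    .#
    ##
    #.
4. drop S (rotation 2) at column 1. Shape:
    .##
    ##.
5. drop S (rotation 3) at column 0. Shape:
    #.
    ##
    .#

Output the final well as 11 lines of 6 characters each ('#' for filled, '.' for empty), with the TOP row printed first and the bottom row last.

Answer: ......
......
......
......
#.....
##....
.###..
###...
###..#
#.#.##
#.#.#.

Derivation:
Drop 1: L rot3 at col 1 lands with bottom-row=0; cleared 0 line(s) (total 0); column heights now [0 3 3 0 0 0], max=3
Drop 2: I rot3 at col 0 lands with bottom-row=0; cleared 0 line(s) (total 0); column heights now [4 3 3 0 0 0], max=4
Drop 3: Z rot3 at col 4 lands with bottom-row=0; cleared 0 line(s) (total 0); column heights now [4 3 3 0 2 3], max=4
Drop 4: S rot2 at col 1 lands with bottom-row=3; cleared 0 line(s) (total 0); column heights now [4 4 5 5 2 3], max=5
Drop 5: S rot3 at col 0 lands with bottom-row=4; cleared 0 line(s) (total 0); column heights now [7 6 5 5 2 3], max=7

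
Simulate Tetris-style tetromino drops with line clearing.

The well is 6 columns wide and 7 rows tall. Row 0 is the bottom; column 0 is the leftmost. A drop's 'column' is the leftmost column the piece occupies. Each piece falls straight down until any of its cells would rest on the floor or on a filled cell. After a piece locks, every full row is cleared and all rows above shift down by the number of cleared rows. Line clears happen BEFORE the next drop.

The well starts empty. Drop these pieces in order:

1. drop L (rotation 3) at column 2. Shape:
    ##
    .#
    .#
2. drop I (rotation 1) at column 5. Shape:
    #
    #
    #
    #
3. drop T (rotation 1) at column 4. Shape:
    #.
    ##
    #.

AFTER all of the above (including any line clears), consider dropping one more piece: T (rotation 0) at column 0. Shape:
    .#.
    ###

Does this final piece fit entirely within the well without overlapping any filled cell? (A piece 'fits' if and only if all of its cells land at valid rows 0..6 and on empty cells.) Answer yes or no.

Drop 1: L rot3 at col 2 lands with bottom-row=0; cleared 0 line(s) (total 0); column heights now [0 0 3 3 0 0], max=3
Drop 2: I rot1 at col 5 lands with bottom-row=0; cleared 0 line(s) (total 0); column heights now [0 0 3 3 0 4], max=4
Drop 3: T rot1 at col 4 lands with bottom-row=3; cleared 0 line(s) (total 0); column heights now [0 0 3 3 6 5], max=6
Test piece T rot0 at col 0 (width 3): heights before test = [0 0 3 3 6 5]; fits = True

Answer: yes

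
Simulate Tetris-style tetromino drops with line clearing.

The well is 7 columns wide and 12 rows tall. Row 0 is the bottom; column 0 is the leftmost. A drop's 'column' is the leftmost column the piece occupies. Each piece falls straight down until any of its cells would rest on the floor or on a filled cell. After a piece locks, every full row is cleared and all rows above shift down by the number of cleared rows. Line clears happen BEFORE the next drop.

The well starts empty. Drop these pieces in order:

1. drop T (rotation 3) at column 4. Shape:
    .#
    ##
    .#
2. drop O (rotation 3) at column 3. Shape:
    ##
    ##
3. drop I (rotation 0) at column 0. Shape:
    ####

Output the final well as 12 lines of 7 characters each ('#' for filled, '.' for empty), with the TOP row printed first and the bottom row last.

Answer: .......
.......
.......
.......
.......
.......
.......
####...
...##..
...###.
....##.
.....#.

Derivation:
Drop 1: T rot3 at col 4 lands with bottom-row=0; cleared 0 line(s) (total 0); column heights now [0 0 0 0 2 3 0], max=3
Drop 2: O rot3 at col 3 lands with bottom-row=2; cleared 0 line(s) (total 0); column heights now [0 0 0 4 4 3 0], max=4
Drop 3: I rot0 at col 0 lands with bottom-row=4; cleared 0 line(s) (total 0); column heights now [5 5 5 5 4 3 0], max=5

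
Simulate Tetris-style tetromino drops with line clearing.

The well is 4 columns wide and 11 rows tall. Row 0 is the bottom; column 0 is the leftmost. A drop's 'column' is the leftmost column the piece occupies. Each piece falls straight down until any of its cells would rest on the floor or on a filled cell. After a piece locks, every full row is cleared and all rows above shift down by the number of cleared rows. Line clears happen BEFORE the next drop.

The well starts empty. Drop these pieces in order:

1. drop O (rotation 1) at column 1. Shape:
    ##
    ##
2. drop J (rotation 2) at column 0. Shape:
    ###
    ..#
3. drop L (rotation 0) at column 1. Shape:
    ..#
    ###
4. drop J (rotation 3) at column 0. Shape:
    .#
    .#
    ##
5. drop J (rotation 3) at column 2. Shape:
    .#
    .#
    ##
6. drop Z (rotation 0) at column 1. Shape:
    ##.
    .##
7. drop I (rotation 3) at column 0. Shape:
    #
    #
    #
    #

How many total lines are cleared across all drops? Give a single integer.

Answer: 1

Derivation:
Drop 1: O rot1 at col 1 lands with bottom-row=0; cleared 0 line(s) (total 0); column heights now [0 2 2 0], max=2
Drop 2: J rot2 at col 0 lands with bottom-row=2; cleared 0 line(s) (total 0); column heights now [4 4 4 0], max=4
Drop 3: L rot0 at col 1 lands with bottom-row=4; cleared 0 line(s) (total 0); column heights now [4 5 5 6], max=6
Drop 4: J rot3 at col 0 lands with bottom-row=5; cleared 0 line(s) (total 0); column heights now [6 8 5 6], max=8
Drop 5: J rot3 at col 2 lands with bottom-row=6; cleared 0 line(s) (total 0); column heights now [6 8 7 9], max=9
Drop 6: Z rot0 at col 1 lands with bottom-row=9; cleared 0 line(s) (total 0); column heights now [6 11 11 10], max=11
Drop 7: I rot3 at col 0 lands with bottom-row=6; cleared 1 line(s) (total 1); column heights now [9 10 10 9], max=10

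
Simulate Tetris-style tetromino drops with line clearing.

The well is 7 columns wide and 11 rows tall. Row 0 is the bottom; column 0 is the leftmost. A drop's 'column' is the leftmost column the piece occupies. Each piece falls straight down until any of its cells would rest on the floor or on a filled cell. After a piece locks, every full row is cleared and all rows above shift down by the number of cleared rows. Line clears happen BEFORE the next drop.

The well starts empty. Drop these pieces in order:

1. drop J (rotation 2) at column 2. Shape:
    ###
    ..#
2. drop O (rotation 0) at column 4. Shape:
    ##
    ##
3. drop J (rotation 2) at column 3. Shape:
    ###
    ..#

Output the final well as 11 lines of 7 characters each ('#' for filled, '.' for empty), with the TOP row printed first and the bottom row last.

Drop 1: J rot2 at col 2 lands with bottom-row=0; cleared 0 line(s) (total 0); column heights now [0 0 2 2 2 0 0], max=2
Drop 2: O rot0 at col 4 lands with bottom-row=2; cleared 0 line(s) (total 0); column heights now [0 0 2 2 4 4 0], max=4
Drop 3: J rot2 at col 3 lands with bottom-row=4; cleared 0 line(s) (total 0); column heights now [0 0 2 6 6 6 0], max=6

Answer: .......
.......
.......
.......
.......
...###.
.....#.
....##.
....##.
..###..
....#..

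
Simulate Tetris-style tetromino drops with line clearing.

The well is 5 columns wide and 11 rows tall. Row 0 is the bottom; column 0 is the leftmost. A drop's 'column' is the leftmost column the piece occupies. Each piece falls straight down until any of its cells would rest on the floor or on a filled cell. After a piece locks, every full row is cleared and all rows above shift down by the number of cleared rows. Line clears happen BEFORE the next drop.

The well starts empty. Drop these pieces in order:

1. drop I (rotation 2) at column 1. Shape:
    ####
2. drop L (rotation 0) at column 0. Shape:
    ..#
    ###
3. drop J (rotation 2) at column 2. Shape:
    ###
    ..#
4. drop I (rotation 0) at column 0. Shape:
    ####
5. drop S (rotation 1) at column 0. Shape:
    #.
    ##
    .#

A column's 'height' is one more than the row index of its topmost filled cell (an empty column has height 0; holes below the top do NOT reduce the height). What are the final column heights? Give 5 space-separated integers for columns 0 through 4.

Answer: 8 7 5 5 4

Derivation:
Drop 1: I rot2 at col 1 lands with bottom-row=0; cleared 0 line(s) (total 0); column heights now [0 1 1 1 1], max=1
Drop 2: L rot0 at col 0 lands with bottom-row=1; cleared 0 line(s) (total 0); column heights now [2 2 3 1 1], max=3
Drop 3: J rot2 at col 2 lands with bottom-row=2; cleared 0 line(s) (total 0); column heights now [2 2 4 4 4], max=4
Drop 4: I rot0 at col 0 lands with bottom-row=4; cleared 0 line(s) (total 0); column heights now [5 5 5 5 4], max=5
Drop 5: S rot1 at col 0 lands with bottom-row=5; cleared 0 line(s) (total 0); column heights now [8 7 5 5 4], max=8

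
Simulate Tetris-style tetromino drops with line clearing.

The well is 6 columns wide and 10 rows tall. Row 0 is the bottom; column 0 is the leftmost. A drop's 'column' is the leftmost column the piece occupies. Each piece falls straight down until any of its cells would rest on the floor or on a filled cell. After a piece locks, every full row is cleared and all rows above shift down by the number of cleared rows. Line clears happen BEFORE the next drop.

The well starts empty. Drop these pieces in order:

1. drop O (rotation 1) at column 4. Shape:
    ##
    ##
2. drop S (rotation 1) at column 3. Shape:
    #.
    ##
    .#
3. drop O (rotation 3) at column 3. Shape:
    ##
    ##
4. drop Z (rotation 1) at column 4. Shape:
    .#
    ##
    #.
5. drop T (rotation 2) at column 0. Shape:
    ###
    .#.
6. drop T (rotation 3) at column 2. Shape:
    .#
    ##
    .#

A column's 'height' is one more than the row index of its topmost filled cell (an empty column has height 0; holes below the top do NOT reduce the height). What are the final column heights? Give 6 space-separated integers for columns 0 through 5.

Answer: 2 2 9 10 9 10

Derivation:
Drop 1: O rot1 at col 4 lands with bottom-row=0; cleared 0 line(s) (total 0); column heights now [0 0 0 0 2 2], max=2
Drop 2: S rot1 at col 3 lands with bottom-row=2; cleared 0 line(s) (total 0); column heights now [0 0 0 5 4 2], max=5
Drop 3: O rot3 at col 3 lands with bottom-row=5; cleared 0 line(s) (total 0); column heights now [0 0 0 7 7 2], max=7
Drop 4: Z rot1 at col 4 lands with bottom-row=7; cleared 0 line(s) (total 0); column heights now [0 0 0 7 9 10], max=10
Drop 5: T rot2 at col 0 lands with bottom-row=0; cleared 0 line(s) (total 0); column heights now [2 2 2 7 9 10], max=10
Drop 6: T rot3 at col 2 lands with bottom-row=7; cleared 0 line(s) (total 0); column heights now [2 2 9 10 9 10], max=10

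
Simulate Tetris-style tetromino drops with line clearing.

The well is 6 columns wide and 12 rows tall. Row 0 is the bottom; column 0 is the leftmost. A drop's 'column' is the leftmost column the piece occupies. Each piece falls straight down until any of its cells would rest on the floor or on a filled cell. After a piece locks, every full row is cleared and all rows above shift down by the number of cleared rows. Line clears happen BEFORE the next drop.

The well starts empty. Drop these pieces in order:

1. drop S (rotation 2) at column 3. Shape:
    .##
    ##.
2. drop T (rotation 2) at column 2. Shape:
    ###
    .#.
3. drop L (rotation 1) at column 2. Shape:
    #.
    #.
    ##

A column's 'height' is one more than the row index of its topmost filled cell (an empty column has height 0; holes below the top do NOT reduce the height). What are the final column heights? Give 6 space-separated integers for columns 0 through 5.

Answer: 0 0 6 4 3 2

Derivation:
Drop 1: S rot2 at col 3 lands with bottom-row=0; cleared 0 line(s) (total 0); column heights now [0 0 0 1 2 2], max=2
Drop 2: T rot2 at col 2 lands with bottom-row=1; cleared 0 line(s) (total 0); column heights now [0 0 3 3 3 2], max=3
Drop 3: L rot1 at col 2 lands with bottom-row=3; cleared 0 line(s) (total 0); column heights now [0 0 6 4 3 2], max=6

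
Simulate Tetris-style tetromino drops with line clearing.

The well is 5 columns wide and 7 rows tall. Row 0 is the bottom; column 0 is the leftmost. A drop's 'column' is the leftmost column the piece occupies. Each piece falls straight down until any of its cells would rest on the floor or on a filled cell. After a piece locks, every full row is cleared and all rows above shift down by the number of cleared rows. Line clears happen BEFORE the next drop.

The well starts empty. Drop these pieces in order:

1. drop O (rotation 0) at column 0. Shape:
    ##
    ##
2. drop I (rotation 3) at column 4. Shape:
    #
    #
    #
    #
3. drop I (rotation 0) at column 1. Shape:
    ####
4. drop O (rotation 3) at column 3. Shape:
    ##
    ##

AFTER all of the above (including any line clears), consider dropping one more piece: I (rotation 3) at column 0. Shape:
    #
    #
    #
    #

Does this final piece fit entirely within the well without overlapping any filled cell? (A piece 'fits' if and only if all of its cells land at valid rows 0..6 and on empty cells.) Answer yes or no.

Drop 1: O rot0 at col 0 lands with bottom-row=0; cleared 0 line(s) (total 0); column heights now [2 2 0 0 0], max=2
Drop 2: I rot3 at col 4 lands with bottom-row=0; cleared 0 line(s) (total 0); column heights now [2 2 0 0 4], max=4
Drop 3: I rot0 at col 1 lands with bottom-row=4; cleared 0 line(s) (total 0); column heights now [2 5 5 5 5], max=5
Drop 4: O rot3 at col 3 lands with bottom-row=5; cleared 0 line(s) (total 0); column heights now [2 5 5 7 7], max=7
Test piece I rot3 at col 0 (width 1): heights before test = [2 5 5 7 7]; fits = True

Answer: yes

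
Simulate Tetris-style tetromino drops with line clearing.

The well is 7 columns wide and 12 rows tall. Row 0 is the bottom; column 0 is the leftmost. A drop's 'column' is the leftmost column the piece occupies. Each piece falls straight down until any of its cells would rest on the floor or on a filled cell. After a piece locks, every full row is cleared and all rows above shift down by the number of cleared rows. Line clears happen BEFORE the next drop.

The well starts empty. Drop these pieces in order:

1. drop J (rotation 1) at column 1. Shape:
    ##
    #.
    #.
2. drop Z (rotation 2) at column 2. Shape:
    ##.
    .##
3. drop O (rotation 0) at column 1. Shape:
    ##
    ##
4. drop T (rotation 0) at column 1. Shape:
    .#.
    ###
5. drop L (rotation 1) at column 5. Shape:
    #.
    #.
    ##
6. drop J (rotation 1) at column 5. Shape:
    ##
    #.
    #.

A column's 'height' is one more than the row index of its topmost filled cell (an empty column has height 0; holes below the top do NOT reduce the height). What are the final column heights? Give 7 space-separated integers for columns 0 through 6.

Drop 1: J rot1 at col 1 lands with bottom-row=0; cleared 0 line(s) (total 0); column heights now [0 3 3 0 0 0 0], max=3
Drop 2: Z rot2 at col 2 lands with bottom-row=2; cleared 0 line(s) (total 0); column heights now [0 3 4 4 3 0 0], max=4
Drop 3: O rot0 at col 1 lands with bottom-row=4; cleared 0 line(s) (total 0); column heights now [0 6 6 4 3 0 0], max=6
Drop 4: T rot0 at col 1 lands with bottom-row=6; cleared 0 line(s) (total 0); column heights now [0 7 8 7 3 0 0], max=8
Drop 5: L rot1 at col 5 lands with bottom-row=0; cleared 0 line(s) (total 0); column heights now [0 7 8 7 3 3 1], max=8
Drop 6: J rot1 at col 5 lands with bottom-row=3; cleared 0 line(s) (total 0); column heights now [0 7 8 7 3 6 6], max=8

Answer: 0 7 8 7 3 6 6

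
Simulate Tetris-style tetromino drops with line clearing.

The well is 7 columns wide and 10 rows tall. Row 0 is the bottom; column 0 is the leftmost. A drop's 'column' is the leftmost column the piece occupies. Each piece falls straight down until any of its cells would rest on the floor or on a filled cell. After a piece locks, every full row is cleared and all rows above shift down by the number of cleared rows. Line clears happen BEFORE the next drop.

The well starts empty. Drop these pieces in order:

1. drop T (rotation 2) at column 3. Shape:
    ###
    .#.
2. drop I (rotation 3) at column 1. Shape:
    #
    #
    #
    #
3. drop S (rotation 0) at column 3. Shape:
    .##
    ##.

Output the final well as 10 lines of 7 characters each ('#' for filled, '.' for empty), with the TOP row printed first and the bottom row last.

Answer: .......
.......
.......
.......
.......
.......
.#..##.
.#.##..
.#.###.
.#..#..

Derivation:
Drop 1: T rot2 at col 3 lands with bottom-row=0; cleared 0 line(s) (total 0); column heights now [0 0 0 2 2 2 0], max=2
Drop 2: I rot3 at col 1 lands with bottom-row=0; cleared 0 line(s) (total 0); column heights now [0 4 0 2 2 2 0], max=4
Drop 3: S rot0 at col 3 lands with bottom-row=2; cleared 0 line(s) (total 0); column heights now [0 4 0 3 4 4 0], max=4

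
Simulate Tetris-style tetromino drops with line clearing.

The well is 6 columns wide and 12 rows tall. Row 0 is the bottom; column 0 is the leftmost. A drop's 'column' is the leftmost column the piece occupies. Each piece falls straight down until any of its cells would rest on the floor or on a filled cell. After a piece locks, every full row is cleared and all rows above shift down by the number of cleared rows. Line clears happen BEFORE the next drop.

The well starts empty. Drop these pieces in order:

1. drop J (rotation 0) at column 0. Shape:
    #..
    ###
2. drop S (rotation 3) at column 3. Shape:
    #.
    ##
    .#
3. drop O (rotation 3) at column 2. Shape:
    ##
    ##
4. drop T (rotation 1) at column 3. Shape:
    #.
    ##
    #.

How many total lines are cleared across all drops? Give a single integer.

Drop 1: J rot0 at col 0 lands with bottom-row=0; cleared 0 line(s) (total 0); column heights now [2 1 1 0 0 0], max=2
Drop 2: S rot3 at col 3 lands with bottom-row=0; cleared 0 line(s) (total 0); column heights now [2 1 1 3 2 0], max=3
Drop 3: O rot3 at col 2 lands with bottom-row=3; cleared 0 line(s) (total 0); column heights now [2 1 5 5 2 0], max=5
Drop 4: T rot1 at col 3 lands with bottom-row=5; cleared 0 line(s) (total 0); column heights now [2 1 5 8 7 0], max=8

Answer: 0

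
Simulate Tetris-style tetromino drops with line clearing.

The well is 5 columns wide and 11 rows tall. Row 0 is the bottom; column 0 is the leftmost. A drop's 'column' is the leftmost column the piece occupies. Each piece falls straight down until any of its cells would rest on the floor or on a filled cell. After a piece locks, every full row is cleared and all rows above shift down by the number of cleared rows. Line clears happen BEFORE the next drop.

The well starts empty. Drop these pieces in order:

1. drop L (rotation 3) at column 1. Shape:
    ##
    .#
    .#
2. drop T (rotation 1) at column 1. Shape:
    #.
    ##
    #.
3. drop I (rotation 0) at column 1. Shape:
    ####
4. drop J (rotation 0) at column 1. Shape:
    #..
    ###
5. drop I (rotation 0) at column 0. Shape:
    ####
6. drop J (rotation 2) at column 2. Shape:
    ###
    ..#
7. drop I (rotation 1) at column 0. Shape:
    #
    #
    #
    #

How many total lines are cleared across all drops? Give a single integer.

Answer: 1

Derivation:
Drop 1: L rot3 at col 1 lands with bottom-row=0; cleared 0 line(s) (total 0); column heights now [0 3 3 0 0], max=3
Drop 2: T rot1 at col 1 lands with bottom-row=3; cleared 0 line(s) (total 0); column heights now [0 6 5 0 0], max=6
Drop 3: I rot0 at col 1 lands with bottom-row=6; cleared 0 line(s) (total 0); column heights now [0 7 7 7 7], max=7
Drop 4: J rot0 at col 1 lands with bottom-row=7; cleared 0 line(s) (total 0); column heights now [0 9 8 8 7], max=9
Drop 5: I rot0 at col 0 lands with bottom-row=9; cleared 0 line(s) (total 0); column heights now [10 10 10 10 7], max=10
Drop 6: J rot2 at col 2 lands with bottom-row=9; cleared 1 line(s) (total 1); column heights now [0 9 10 10 10], max=10
Drop 7: I rot1 at col 0 lands with bottom-row=0; cleared 0 line(s) (total 1); column heights now [4 9 10 10 10], max=10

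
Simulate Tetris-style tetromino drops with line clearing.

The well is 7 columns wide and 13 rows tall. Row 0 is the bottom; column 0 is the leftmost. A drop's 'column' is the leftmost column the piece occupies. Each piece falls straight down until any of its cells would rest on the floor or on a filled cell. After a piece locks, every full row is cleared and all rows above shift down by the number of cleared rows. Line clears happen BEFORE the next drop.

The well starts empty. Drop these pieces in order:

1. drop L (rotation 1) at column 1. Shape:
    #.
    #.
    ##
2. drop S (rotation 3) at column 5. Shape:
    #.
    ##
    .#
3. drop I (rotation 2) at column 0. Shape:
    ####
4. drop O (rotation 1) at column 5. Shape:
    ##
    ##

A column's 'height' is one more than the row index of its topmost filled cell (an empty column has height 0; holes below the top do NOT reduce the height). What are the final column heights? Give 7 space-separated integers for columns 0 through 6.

Answer: 4 4 4 4 0 5 5

Derivation:
Drop 1: L rot1 at col 1 lands with bottom-row=0; cleared 0 line(s) (total 0); column heights now [0 3 1 0 0 0 0], max=3
Drop 2: S rot3 at col 5 lands with bottom-row=0; cleared 0 line(s) (total 0); column heights now [0 3 1 0 0 3 2], max=3
Drop 3: I rot2 at col 0 lands with bottom-row=3; cleared 0 line(s) (total 0); column heights now [4 4 4 4 0 3 2], max=4
Drop 4: O rot1 at col 5 lands with bottom-row=3; cleared 0 line(s) (total 0); column heights now [4 4 4 4 0 5 5], max=5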